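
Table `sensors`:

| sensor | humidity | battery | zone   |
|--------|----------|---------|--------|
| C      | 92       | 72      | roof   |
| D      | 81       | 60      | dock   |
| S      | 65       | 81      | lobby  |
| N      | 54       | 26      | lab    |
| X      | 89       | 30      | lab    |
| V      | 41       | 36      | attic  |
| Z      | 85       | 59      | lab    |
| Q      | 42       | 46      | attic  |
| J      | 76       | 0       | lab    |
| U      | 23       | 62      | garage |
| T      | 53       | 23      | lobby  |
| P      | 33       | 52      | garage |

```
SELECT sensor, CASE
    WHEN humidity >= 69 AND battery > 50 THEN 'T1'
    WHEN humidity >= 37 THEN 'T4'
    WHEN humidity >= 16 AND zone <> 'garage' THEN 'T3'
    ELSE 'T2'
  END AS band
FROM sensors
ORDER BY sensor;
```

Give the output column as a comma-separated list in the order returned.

T1, T1, T4, T4, T2, T4, T4, T4, T2, T4, T4, T1

sensor=C: humidity >= 69 AND battery > 50 → T1
sensor=D: humidity >= 69 AND battery > 50 → T1
sensor=J: humidity >= 37 → T4
sensor=N: humidity >= 37 → T4
sensor=P: ELSE → T2
sensor=Q: humidity >= 37 → T4
sensor=S: humidity >= 37 → T4
sensor=T: humidity >= 37 → T4
sensor=U: ELSE → T2
sensor=V: humidity >= 37 → T4
sensor=X: humidity >= 37 → T4
sensor=Z: humidity >= 69 AND battery > 50 → T1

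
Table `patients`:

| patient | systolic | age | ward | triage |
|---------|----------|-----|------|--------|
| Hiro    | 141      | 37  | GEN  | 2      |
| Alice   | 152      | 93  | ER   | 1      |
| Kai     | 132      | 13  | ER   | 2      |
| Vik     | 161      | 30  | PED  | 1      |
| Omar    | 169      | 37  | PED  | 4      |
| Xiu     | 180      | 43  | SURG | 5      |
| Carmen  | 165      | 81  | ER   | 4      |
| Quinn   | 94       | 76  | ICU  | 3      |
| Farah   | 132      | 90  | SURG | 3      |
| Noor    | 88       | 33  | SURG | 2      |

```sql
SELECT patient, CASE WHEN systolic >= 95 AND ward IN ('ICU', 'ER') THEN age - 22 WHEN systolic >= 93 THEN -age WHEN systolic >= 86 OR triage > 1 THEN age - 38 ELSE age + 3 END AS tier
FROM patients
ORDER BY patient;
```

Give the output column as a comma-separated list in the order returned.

patient=Alice: systolic >= 95 AND ward IN ('ICU', 'ER') → 71
patient=Carmen: systolic >= 95 AND ward IN ('ICU', 'ER') → 59
patient=Farah: systolic >= 93 → -90
patient=Hiro: systolic >= 93 → -37
patient=Kai: systolic >= 95 AND ward IN ('ICU', 'ER') → -9
patient=Noor: systolic >= 86 OR triage > 1 → -5
patient=Omar: systolic >= 93 → -37
patient=Quinn: systolic >= 93 → -76
patient=Vik: systolic >= 93 → -30
patient=Xiu: systolic >= 93 → -43

71, 59, -90, -37, -9, -5, -37, -76, -30, -43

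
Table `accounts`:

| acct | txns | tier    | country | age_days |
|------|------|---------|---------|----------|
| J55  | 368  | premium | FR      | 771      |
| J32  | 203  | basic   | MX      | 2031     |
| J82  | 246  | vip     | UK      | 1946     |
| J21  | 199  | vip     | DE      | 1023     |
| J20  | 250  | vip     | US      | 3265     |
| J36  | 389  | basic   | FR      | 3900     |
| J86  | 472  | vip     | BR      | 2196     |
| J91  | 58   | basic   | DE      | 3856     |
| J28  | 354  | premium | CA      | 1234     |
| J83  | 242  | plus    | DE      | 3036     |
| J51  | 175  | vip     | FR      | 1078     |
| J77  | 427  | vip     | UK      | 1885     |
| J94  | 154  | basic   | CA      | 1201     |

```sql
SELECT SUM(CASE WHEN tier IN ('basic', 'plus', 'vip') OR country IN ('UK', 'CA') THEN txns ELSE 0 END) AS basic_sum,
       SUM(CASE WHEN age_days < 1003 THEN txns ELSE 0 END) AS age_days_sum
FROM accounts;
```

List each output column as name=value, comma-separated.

[basic_sum: tier IN ('basic', 'plus', 'vip') OR country IN ('UK', 'CA')]
acct=J55: ✗
acct=J32: ✓ → 203
acct=J82: ✓ → 246
acct=J21: ✓ → 199
acct=J20: ✓ → 250
acct=J36: ✓ → 389
acct=J86: ✓ → 472
acct=J91: ✓ → 58
acct=J28: ✓ → 354
acct=J83: ✓ → 242
acct=J51: ✓ → 175
acct=J77: ✓ → 427
acct=J94: ✓ → 154
basic_sum = 203 + 246 + 199 + 250 + 389 + 472 + 58 + 354 + 242 + 175 + 427 + 154 = 3169
—
[age_days_sum: age_days < 1003]
acct=J55: ✓ → 368
acct=J32: ✗
acct=J82: ✗
acct=J21: ✗
acct=J20: ✗
acct=J36: ✗
acct=J86: ✗
acct=J91: ✗
acct=J28: ✗
acct=J83: ✗
acct=J51: ✗
acct=J77: ✗
acct=J94: ✗
age_days_sum = 368

basic_sum=3169, age_days_sum=368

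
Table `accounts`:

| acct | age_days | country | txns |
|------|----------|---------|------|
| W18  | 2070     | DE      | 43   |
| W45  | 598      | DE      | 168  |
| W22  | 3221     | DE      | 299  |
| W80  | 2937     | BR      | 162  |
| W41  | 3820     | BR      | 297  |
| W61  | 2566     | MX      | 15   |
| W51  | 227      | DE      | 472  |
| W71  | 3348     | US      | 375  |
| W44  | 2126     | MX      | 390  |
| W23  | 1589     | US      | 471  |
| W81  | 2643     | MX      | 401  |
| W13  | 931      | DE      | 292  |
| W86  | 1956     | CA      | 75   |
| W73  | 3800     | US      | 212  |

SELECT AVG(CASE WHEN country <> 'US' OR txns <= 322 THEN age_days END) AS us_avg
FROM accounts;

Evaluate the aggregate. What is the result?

acct=W18: ✓ → 2070
acct=W45: ✓ → 598
acct=W22: ✓ → 3221
acct=W80: ✓ → 2937
acct=W41: ✓ → 3820
acct=W61: ✓ → 2566
acct=W51: ✓ → 227
acct=W71: ✗
acct=W44: ✓ → 2126
acct=W23: ✗
acct=W81: ✓ → 2643
acct=W13: ✓ → 931
acct=W86: ✓ → 1956
acct=W73: ✓ → 3800
us_avg = (2070 + 598 + 3221 + 2937 + 3820 + 2566 + 227 + 2126 + 2643 + 931 + 1956 + 3800) / 12 = 2241.25

2241.25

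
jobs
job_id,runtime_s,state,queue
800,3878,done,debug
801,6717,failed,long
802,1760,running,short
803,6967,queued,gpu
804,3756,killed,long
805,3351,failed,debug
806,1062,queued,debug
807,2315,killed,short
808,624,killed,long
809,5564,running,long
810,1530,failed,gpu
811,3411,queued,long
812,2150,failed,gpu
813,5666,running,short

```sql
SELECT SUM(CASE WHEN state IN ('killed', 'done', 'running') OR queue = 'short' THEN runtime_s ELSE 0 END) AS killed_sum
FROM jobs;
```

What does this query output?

job_id=800: ✓ → 3878
job_id=801: ✗
job_id=802: ✓ → 1760
job_id=803: ✗
job_id=804: ✓ → 3756
job_id=805: ✗
job_id=806: ✗
job_id=807: ✓ → 2315
job_id=808: ✓ → 624
job_id=809: ✓ → 5564
job_id=810: ✗
job_id=811: ✗
job_id=812: ✗
job_id=813: ✓ → 5666
killed_sum = 3878 + 1760 + 3756 + 2315 + 624 + 5564 + 5666 = 23563

23563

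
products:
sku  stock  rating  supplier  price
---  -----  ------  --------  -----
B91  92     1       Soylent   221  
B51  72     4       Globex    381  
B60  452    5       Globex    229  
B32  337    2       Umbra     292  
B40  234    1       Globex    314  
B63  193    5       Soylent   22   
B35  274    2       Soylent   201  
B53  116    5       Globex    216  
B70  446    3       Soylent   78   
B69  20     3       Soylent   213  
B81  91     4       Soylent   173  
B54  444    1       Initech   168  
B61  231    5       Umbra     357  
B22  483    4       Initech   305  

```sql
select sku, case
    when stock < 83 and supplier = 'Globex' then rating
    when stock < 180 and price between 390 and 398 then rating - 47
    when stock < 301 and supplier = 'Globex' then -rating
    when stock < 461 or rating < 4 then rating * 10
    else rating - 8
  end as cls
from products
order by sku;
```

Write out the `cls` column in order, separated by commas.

sku=B22: ELSE → -4
sku=B32: stock < 461 or rating < 4 → 20
sku=B35: stock < 461 or rating < 4 → 20
sku=B40: stock < 301 and supplier = 'Globex' → -1
sku=B51: stock < 83 and supplier = 'Globex' → 4
sku=B53: stock < 301 and supplier = 'Globex' → -5
sku=B54: stock < 461 or rating < 4 → 10
sku=B60: stock < 461 or rating < 4 → 50
sku=B61: stock < 461 or rating < 4 → 50
sku=B63: stock < 461 or rating < 4 → 50
sku=B69: stock < 461 or rating < 4 → 30
sku=B70: stock < 461 or rating < 4 → 30
sku=B81: stock < 461 or rating < 4 → 40
sku=B91: stock < 461 or rating < 4 → 10

-4, 20, 20, -1, 4, -5, 10, 50, 50, 50, 30, 30, 40, 10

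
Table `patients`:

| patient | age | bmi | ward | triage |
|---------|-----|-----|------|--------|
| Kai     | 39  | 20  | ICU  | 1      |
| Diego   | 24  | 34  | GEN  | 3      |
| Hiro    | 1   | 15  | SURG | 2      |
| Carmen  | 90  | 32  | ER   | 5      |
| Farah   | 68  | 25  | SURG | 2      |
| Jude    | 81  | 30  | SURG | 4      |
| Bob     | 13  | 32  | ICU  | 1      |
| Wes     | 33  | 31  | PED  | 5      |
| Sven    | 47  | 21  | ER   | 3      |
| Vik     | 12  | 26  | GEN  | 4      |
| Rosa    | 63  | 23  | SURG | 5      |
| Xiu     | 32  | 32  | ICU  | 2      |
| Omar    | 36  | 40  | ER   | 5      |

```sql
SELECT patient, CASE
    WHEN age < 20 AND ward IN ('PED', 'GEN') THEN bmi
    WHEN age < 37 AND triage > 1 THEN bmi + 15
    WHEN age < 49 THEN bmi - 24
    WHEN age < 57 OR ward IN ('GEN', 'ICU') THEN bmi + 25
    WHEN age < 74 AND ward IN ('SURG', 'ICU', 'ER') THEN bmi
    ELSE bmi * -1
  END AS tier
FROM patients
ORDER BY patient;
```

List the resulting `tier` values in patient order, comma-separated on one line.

patient=Bob: age < 49 → 8
patient=Carmen: ELSE → -32
patient=Diego: age < 37 AND triage > 1 → 49
patient=Farah: age < 74 AND ward IN ('SURG', 'ICU', 'ER') → 25
patient=Hiro: age < 37 AND triage > 1 → 30
patient=Jude: ELSE → -30
patient=Kai: age < 49 → -4
patient=Omar: age < 37 AND triage > 1 → 55
patient=Rosa: age < 74 AND ward IN ('SURG', 'ICU', 'ER') → 23
patient=Sven: age < 49 → -3
patient=Vik: age < 20 AND ward IN ('PED', 'GEN') → 26
patient=Wes: age < 37 AND triage > 1 → 46
patient=Xiu: age < 37 AND triage > 1 → 47

8, -32, 49, 25, 30, -30, -4, 55, 23, -3, 26, 46, 47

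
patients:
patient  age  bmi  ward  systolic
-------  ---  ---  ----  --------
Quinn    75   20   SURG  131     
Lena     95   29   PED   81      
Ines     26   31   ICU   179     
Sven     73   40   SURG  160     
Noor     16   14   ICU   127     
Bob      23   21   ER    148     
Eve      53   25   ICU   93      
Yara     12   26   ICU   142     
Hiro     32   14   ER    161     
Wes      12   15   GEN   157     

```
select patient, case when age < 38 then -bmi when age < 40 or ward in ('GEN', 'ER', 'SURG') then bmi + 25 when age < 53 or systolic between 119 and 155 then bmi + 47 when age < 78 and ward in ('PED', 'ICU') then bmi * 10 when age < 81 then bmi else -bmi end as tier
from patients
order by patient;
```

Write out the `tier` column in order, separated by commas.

patient=Bob: age < 38 → -21
patient=Eve: age < 78 and ward in ('PED', 'ICU') → 250
patient=Hiro: age < 38 → -14
patient=Ines: age < 38 → -31
patient=Lena: ELSE → -29
patient=Noor: age < 38 → -14
patient=Quinn: age < 40 or ward in ('GEN', 'ER', 'SURG') → 45
patient=Sven: age < 40 or ward in ('GEN', 'ER', 'SURG') → 65
patient=Wes: age < 38 → -15
patient=Yara: age < 38 → -26

-21, 250, -14, -31, -29, -14, 45, 65, -15, -26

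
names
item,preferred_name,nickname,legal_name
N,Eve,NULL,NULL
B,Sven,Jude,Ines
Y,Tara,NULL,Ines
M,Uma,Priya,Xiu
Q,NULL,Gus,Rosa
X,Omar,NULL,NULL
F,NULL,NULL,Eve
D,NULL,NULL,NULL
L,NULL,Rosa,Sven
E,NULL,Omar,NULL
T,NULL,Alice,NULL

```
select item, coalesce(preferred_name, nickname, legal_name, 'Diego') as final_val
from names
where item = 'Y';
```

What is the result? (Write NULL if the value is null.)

item = Y: preferred_name=Tara, nickname=NULL, legal_name=Ines.
preferred_name=Tara → Tara

Tara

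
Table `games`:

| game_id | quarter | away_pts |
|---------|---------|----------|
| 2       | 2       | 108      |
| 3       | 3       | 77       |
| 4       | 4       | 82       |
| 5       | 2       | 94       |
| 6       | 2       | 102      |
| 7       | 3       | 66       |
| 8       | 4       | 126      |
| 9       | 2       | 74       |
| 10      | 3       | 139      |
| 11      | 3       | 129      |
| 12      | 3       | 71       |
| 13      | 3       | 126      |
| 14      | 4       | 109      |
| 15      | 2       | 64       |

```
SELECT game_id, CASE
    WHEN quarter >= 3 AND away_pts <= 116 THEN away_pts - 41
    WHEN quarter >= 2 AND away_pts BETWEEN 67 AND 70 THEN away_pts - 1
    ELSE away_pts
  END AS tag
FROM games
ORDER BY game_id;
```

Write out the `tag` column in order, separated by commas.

game_id=2: ELSE → 108
game_id=3: quarter >= 3 AND away_pts <= 116 → 36
game_id=4: quarter >= 3 AND away_pts <= 116 → 41
game_id=5: ELSE → 94
game_id=6: ELSE → 102
game_id=7: quarter >= 3 AND away_pts <= 116 → 25
game_id=8: ELSE → 126
game_id=9: ELSE → 74
game_id=10: ELSE → 139
game_id=11: ELSE → 129
game_id=12: quarter >= 3 AND away_pts <= 116 → 30
game_id=13: ELSE → 126
game_id=14: quarter >= 3 AND away_pts <= 116 → 68
game_id=15: ELSE → 64

108, 36, 41, 94, 102, 25, 126, 74, 139, 129, 30, 126, 68, 64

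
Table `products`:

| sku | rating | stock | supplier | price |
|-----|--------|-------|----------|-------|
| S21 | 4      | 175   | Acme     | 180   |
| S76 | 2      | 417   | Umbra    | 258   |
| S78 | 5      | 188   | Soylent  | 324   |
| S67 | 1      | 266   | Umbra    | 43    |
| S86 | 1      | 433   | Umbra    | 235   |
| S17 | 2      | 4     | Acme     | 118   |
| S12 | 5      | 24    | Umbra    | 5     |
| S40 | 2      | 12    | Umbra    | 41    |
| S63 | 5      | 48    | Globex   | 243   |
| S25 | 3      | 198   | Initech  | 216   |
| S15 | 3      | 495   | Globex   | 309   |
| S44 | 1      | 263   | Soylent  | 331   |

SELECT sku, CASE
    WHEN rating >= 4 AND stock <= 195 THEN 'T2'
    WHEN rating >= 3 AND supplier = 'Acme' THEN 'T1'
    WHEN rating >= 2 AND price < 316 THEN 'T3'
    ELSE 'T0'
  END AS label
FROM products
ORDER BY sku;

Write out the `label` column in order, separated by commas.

T2, T3, T3, T2, T3, T3, T0, T2, T0, T3, T2, T0

sku=S12: rating >= 4 AND stock <= 195 → T2
sku=S15: rating >= 2 AND price < 316 → T3
sku=S17: rating >= 2 AND price < 316 → T3
sku=S21: rating >= 4 AND stock <= 195 → T2
sku=S25: rating >= 2 AND price < 316 → T3
sku=S40: rating >= 2 AND price < 316 → T3
sku=S44: ELSE → T0
sku=S63: rating >= 4 AND stock <= 195 → T2
sku=S67: ELSE → T0
sku=S76: rating >= 2 AND price < 316 → T3
sku=S78: rating >= 4 AND stock <= 195 → T2
sku=S86: ELSE → T0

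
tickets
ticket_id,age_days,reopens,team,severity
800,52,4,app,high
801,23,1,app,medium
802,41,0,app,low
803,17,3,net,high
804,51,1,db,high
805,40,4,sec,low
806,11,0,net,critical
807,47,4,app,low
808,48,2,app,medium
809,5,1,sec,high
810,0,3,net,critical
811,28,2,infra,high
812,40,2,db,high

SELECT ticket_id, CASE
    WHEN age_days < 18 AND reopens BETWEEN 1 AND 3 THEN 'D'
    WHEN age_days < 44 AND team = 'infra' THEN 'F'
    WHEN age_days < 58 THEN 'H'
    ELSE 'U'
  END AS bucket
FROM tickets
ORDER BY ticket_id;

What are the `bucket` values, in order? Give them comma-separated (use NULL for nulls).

H, H, H, D, H, H, H, H, H, D, D, F, H

ticket_id=800: age_days < 58 → H
ticket_id=801: age_days < 58 → H
ticket_id=802: age_days < 58 → H
ticket_id=803: age_days < 18 AND reopens BETWEEN 1 AND 3 → D
ticket_id=804: age_days < 58 → H
ticket_id=805: age_days < 58 → H
ticket_id=806: age_days < 58 → H
ticket_id=807: age_days < 58 → H
ticket_id=808: age_days < 58 → H
ticket_id=809: age_days < 18 AND reopens BETWEEN 1 AND 3 → D
ticket_id=810: age_days < 18 AND reopens BETWEEN 1 AND 3 → D
ticket_id=811: age_days < 44 AND team = 'infra' → F
ticket_id=812: age_days < 58 → H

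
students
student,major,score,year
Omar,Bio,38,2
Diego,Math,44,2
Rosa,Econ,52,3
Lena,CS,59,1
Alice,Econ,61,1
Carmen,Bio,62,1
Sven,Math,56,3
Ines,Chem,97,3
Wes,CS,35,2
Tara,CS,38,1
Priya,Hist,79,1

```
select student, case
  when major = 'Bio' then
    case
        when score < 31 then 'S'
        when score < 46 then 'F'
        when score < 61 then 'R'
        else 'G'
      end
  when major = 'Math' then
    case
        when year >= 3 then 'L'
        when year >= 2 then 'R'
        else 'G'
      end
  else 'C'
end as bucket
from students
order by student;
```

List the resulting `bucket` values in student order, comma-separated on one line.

student=Alice: major='Econ' → outer ELSE → C
student=Carmen: major='Bio' → inner[ELSE] → G
student=Diego: major='Math' → inner[year >= 2] → R
student=Ines: major='Chem' → outer ELSE → C
student=Lena: major='CS' → outer ELSE → C
student=Omar: major='Bio' → inner[score < 46] → F
student=Priya: major='Hist' → outer ELSE → C
student=Rosa: major='Econ' → outer ELSE → C
student=Sven: major='Math' → inner[year >= 3] → L
student=Tara: major='CS' → outer ELSE → C
student=Wes: major='CS' → outer ELSE → C

C, G, R, C, C, F, C, C, L, C, C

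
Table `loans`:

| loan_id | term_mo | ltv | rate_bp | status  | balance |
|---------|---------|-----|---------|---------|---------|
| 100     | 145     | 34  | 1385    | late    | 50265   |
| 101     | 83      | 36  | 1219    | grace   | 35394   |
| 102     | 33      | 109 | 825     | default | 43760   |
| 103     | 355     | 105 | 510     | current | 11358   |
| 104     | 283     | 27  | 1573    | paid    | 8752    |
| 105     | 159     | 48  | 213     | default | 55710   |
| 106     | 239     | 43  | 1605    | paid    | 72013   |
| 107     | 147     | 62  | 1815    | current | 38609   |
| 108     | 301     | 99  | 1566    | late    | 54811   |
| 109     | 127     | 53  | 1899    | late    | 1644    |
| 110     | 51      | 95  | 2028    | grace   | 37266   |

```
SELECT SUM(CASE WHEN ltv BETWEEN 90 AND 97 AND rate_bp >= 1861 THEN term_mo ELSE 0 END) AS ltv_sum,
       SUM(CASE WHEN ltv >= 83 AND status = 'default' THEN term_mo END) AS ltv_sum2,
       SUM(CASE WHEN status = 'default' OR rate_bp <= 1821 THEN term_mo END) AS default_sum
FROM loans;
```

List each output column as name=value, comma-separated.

[ltv_sum: ltv BETWEEN 90 AND 97 AND rate_bp >= 1861]
loan_id=100: ✗
loan_id=101: ✗
loan_id=102: ✗
loan_id=103: ✗
loan_id=104: ✗
loan_id=105: ✗
loan_id=106: ✗
loan_id=107: ✗
loan_id=108: ✗
loan_id=109: ✗
loan_id=110: ✓ → 51
ltv_sum = 51
—
[ltv_sum2: ltv >= 83 AND status = 'default']
loan_id=100: ✗
loan_id=101: ✗
loan_id=102: ✓ → 33
loan_id=103: ✗
loan_id=104: ✗
loan_id=105: ✗
loan_id=106: ✗
loan_id=107: ✗
loan_id=108: ✗
loan_id=109: ✗
loan_id=110: ✗
ltv_sum2 = 33
—
[default_sum: status = 'default' OR rate_bp <= 1821]
loan_id=100: ✓ → 145
loan_id=101: ✓ → 83
loan_id=102: ✓ → 33
loan_id=103: ✓ → 355
loan_id=104: ✓ → 283
loan_id=105: ✓ → 159
loan_id=106: ✓ → 239
loan_id=107: ✓ → 147
loan_id=108: ✓ → 301
loan_id=109: ✗
loan_id=110: ✗
default_sum = 145 + 83 + 33 + 355 + 283 + 159 + 239 + 147 + 301 = 1745

ltv_sum=51, ltv_sum2=33, default_sum=1745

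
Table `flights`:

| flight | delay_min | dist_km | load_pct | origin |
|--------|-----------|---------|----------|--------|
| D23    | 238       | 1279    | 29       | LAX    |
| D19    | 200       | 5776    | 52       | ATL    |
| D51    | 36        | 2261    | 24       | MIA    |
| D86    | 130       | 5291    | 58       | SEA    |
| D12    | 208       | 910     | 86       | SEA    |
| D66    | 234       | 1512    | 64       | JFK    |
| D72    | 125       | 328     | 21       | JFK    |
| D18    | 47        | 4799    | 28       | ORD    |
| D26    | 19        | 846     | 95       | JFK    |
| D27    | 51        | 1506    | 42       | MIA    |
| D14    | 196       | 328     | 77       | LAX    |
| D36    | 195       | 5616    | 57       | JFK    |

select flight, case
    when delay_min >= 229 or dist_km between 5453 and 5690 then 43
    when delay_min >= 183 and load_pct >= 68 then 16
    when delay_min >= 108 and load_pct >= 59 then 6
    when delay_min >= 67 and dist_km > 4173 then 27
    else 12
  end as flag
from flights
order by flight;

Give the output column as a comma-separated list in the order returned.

flight=D12: delay_min >= 183 and load_pct >= 68 → 16
flight=D14: delay_min >= 183 and load_pct >= 68 → 16
flight=D18: ELSE → 12
flight=D19: delay_min >= 67 and dist_km > 4173 → 27
flight=D23: delay_min >= 229 or dist_km between 5453 and 5690 → 43
flight=D26: ELSE → 12
flight=D27: ELSE → 12
flight=D36: delay_min >= 229 or dist_km between 5453 and 5690 → 43
flight=D51: ELSE → 12
flight=D66: delay_min >= 229 or dist_km between 5453 and 5690 → 43
flight=D72: ELSE → 12
flight=D86: delay_min >= 67 and dist_km > 4173 → 27

16, 16, 12, 27, 43, 12, 12, 43, 12, 43, 12, 27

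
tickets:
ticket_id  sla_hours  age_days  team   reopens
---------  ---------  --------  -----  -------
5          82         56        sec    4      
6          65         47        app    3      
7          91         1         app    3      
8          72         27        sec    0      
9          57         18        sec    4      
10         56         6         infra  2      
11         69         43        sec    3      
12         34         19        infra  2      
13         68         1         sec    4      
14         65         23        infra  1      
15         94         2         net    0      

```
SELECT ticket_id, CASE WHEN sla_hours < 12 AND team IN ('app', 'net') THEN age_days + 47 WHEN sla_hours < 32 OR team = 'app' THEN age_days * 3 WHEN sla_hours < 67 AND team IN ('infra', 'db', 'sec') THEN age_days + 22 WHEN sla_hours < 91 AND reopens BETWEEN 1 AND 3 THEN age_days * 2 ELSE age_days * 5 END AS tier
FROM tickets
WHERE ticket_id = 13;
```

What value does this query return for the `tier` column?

ticket_id = 13: sla_hours=68, age_days=1, team=sec, reopens=4.
sla_hours < 12 AND team IN ('app', 'net') → false
sla_hours < 32 OR team = 'app' → false
sla_hours < 67 AND team IN ('infra', 'db', 'sec') → false
sla_hours < 91 AND reopens BETWEEN 1 AND 3 → false
No prior WHEN matched → ELSE → 5

5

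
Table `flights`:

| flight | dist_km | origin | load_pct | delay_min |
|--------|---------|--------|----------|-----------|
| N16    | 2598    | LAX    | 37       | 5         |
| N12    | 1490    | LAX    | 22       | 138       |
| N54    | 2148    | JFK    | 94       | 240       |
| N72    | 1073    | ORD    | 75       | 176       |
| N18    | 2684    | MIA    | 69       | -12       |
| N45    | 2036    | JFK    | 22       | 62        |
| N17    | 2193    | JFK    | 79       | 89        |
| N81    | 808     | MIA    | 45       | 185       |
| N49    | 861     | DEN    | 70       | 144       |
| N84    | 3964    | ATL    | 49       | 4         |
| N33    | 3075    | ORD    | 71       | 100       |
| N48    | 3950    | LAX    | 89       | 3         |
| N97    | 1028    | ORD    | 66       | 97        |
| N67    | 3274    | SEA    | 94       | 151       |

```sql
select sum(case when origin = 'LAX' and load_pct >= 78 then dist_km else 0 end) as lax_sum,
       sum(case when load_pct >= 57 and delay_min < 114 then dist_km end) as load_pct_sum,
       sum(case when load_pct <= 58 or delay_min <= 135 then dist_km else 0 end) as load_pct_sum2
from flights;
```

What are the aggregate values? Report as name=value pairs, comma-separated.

[lax_sum: origin = 'LAX' and load_pct >= 78]
flight=N16: ✗
flight=N12: ✗
flight=N54: ✗
flight=N72: ✗
flight=N18: ✗
flight=N45: ✗
flight=N17: ✗
flight=N81: ✗
flight=N49: ✗
flight=N84: ✗
flight=N33: ✗
flight=N48: ✓ → 3950
flight=N97: ✗
flight=N67: ✗
lax_sum = 3950
—
[load_pct_sum: load_pct >= 57 and delay_min < 114]
flight=N16: ✗
flight=N12: ✗
flight=N54: ✗
flight=N72: ✗
flight=N18: ✓ → 2684
flight=N45: ✗
flight=N17: ✓ → 2193
flight=N81: ✗
flight=N49: ✗
flight=N84: ✗
flight=N33: ✓ → 3075
flight=N48: ✓ → 3950
flight=N97: ✓ → 1028
flight=N67: ✗
load_pct_sum = 2684 + 2193 + 3075 + 3950 + 1028 = 12930
—
[load_pct_sum2: load_pct <= 58 or delay_min <= 135]
flight=N16: ✓ → 2598
flight=N12: ✓ → 1490
flight=N54: ✗
flight=N72: ✗
flight=N18: ✓ → 2684
flight=N45: ✓ → 2036
flight=N17: ✓ → 2193
flight=N81: ✓ → 808
flight=N49: ✗
flight=N84: ✓ → 3964
flight=N33: ✓ → 3075
flight=N48: ✓ → 3950
flight=N97: ✓ → 1028
flight=N67: ✗
load_pct_sum2 = 2598 + 1490 + 2684 + 2036 + 2193 + 808 + 3964 + 3075 + 3950 + 1028 = 23826

lax_sum=3950, load_pct_sum=12930, load_pct_sum2=23826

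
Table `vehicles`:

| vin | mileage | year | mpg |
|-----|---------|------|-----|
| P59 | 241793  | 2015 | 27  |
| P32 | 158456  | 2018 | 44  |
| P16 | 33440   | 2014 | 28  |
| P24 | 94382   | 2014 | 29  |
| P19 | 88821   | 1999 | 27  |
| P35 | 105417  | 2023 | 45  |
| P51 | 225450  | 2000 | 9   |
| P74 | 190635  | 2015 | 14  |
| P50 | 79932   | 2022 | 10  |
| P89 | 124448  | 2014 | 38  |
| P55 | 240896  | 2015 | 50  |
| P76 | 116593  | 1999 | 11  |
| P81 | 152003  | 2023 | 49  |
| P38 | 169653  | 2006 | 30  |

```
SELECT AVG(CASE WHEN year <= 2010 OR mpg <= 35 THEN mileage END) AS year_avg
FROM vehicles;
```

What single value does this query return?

137855.4444444444

vin=P59: ✓ → 241793
vin=P32: ✗
vin=P16: ✓ → 33440
vin=P24: ✓ → 94382
vin=P19: ✓ → 88821
vin=P35: ✗
vin=P51: ✓ → 225450
vin=P74: ✓ → 190635
vin=P50: ✓ → 79932
vin=P89: ✗
vin=P55: ✗
vin=P76: ✓ → 116593
vin=P81: ✗
vin=P38: ✓ → 169653
year_avg = (241793 + 33440 + 94382 + 88821 + 225450 + 190635 + 79932 + 116593 + 169653) / 9 = 137855.4444444444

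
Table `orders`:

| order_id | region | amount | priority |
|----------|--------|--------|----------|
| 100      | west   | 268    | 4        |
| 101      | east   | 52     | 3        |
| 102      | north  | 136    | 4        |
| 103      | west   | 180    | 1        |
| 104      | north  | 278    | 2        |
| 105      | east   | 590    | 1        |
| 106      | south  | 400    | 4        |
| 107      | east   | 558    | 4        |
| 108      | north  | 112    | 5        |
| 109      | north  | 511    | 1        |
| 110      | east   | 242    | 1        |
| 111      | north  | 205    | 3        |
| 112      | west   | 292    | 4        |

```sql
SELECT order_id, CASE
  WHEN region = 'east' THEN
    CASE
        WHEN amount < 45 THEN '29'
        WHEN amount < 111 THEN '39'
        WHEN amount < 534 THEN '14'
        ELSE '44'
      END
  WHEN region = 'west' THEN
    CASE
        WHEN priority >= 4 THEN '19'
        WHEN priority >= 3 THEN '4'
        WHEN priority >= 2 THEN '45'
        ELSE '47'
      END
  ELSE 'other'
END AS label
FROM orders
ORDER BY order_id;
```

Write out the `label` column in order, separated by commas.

19, 39, other, 47, other, 44, other, 44, other, other, 14, other, 19

order_id=100: region='west' → inner[priority >= 4] → 19
order_id=101: region='east' → inner[amount < 111] → 39
order_id=102: region='north' → outer ELSE → other
order_id=103: region='west' → inner[ELSE] → 47
order_id=104: region='north' → outer ELSE → other
order_id=105: region='east' → inner[ELSE] → 44
order_id=106: region='south' → outer ELSE → other
order_id=107: region='east' → inner[ELSE] → 44
order_id=108: region='north' → outer ELSE → other
order_id=109: region='north' → outer ELSE → other
order_id=110: region='east' → inner[amount < 534] → 14
order_id=111: region='north' → outer ELSE → other
order_id=112: region='west' → inner[priority >= 4] → 19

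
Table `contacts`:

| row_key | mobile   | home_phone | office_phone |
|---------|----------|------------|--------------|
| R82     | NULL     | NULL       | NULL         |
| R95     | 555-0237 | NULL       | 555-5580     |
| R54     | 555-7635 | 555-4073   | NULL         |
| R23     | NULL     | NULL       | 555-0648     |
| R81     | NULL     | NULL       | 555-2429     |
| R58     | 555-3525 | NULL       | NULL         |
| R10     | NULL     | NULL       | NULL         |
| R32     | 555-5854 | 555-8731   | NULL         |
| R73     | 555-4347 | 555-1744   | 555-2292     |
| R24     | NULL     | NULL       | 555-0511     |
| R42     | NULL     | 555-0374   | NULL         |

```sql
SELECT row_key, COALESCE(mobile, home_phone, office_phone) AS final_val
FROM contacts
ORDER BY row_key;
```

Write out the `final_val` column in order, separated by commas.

row_key=R10: mobile=NULL, home_phone=NULL, office_phone=NULL (all NULL) → NULL
row_key=R23: mobile=NULL, home_phone=NULL, office_phone=555-0648 → 555-0648
row_key=R24: mobile=NULL, home_phone=NULL, office_phone=555-0511 → 555-0511
row_key=R32: mobile=555-5854 → 555-5854
row_key=R42: mobile=NULL, home_phone=555-0374 → 555-0374
row_key=R54: mobile=555-7635 → 555-7635
row_key=R58: mobile=555-3525 → 555-3525
row_key=R73: mobile=555-4347 → 555-4347
row_key=R81: mobile=NULL, home_phone=NULL, office_phone=555-2429 → 555-2429
row_key=R82: mobile=NULL, home_phone=NULL, office_phone=NULL (all NULL) → NULL
row_key=R95: mobile=555-0237 → 555-0237

NULL, 555-0648, 555-0511, 555-5854, 555-0374, 555-7635, 555-3525, 555-4347, 555-2429, NULL, 555-0237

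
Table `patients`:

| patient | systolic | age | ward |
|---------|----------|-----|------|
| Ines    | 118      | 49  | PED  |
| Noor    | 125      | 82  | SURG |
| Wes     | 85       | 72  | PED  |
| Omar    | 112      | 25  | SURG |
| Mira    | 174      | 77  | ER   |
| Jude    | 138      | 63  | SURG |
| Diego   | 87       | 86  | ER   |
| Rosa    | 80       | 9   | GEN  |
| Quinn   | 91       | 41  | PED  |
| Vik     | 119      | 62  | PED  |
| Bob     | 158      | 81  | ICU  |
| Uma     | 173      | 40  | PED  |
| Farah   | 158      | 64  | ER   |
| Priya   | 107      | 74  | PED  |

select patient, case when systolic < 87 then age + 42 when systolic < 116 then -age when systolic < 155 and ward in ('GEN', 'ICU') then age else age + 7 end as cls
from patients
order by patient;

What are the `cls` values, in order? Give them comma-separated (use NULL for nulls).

patient=Bob: ELSE → 88
patient=Diego: systolic < 116 → -86
patient=Farah: ELSE → 71
patient=Ines: ELSE → 56
patient=Jude: ELSE → 70
patient=Mira: ELSE → 84
patient=Noor: ELSE → 89
patient=Omar: systolic < 116 → -25
patient=Priya: systolic < 116 → -74
patient=Quinn: systolic < 116 → -41
patient=Rosa: systolic < 87 → 51
patient=Uma: ELSE → 47
patient=Vik: ELSE → 69
patient=Wes: systolic < 87 → 114

88, -86, 71, 56, 70, 84, 89, -25, -74, -41, 51, 47, 69, 114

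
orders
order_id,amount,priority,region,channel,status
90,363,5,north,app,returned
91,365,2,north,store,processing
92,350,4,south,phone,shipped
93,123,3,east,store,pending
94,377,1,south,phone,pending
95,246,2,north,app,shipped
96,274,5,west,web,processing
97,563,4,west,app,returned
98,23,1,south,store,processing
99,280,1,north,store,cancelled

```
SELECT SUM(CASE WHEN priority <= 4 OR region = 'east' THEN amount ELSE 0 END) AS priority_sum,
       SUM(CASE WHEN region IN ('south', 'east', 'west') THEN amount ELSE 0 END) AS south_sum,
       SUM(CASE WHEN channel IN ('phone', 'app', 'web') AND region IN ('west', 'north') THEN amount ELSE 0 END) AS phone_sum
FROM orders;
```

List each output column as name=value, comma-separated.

[priority_sum: priority <= 4 OR region = 'east']
order_id=90: ✗
order_id=91: ✓ → 365
order_id=92: ✓ → 350
order_id=93: ✓ → 123
order_id=94: ✓ → 377
order_id=95: ✓ → 246
order_id=96: ✗
order_id=97: ✓ → 563
order_id=98: ✓ → 23
order_id=99: ✓ → 280
priority_sum = 365 + 350 + 123 + 377 + 246 + 563 + 23 + 280 = 2327
—
[south_sum: region IN ('south', 'east', 'west')]
order_id=90: ✗
order_id=91: ✗
order_id=92: ✓ → 350
order_id=93: ✓ → 123
order_id=94: ✓ → 377
order_id=95: ✗
order_id=96: ✓ → 274
order_id=97: ✓ → 563
order_id=98: ✓ → 23
order_id=99: ✗
south_sum = 350 + 123 + 377 + 274 + 563 + 23 = 1710
—
[phone_sum: channel IN ('phone', 'app', 'web') AND region IN ('west', 'north')]
order_id=90: ✓ → 363
order_id=91: ✗
order_id=92: ✗
order_id=93: ✗
order_id=94: ✗
order_id=95: ✓ → 246
order_id=96: ✓ → 274
order_id=97: ✓ → 563
order_id=98: ✗
order_id=99: ✗
phone_sum = 363 + 246 + 274 + 563 = 1446

priority_sum=2327, south_sum=1710, phone_sum=1446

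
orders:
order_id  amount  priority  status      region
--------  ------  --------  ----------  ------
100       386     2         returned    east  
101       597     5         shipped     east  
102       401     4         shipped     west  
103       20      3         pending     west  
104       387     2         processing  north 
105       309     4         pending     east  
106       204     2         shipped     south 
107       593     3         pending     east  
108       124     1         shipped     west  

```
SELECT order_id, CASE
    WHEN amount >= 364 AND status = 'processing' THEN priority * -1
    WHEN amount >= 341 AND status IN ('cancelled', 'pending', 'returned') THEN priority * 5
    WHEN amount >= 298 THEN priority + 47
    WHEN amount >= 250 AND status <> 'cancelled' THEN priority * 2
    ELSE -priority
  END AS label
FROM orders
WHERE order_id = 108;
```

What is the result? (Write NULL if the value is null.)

order_id = 108: amount=124, priority=1, status=shipped, region=west.
amount >= 364 AND status = 'processing' → false
amount >= 341 AND status IN ('cancelled', 'pending', 'returned') → false
amount >= 298 → false
amount >= 250 AND status <> 'cancelled' → false
No prior WHEN matched → ELSE → -1

-1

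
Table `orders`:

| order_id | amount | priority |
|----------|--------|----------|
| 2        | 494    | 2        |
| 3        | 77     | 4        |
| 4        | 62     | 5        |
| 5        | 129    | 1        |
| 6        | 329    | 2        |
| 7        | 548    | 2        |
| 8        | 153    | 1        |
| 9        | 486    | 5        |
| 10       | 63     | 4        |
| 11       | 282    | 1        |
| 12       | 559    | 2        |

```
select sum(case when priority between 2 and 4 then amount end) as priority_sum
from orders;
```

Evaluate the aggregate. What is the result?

order_id=2: ✓ → 494
order_id=3: ✓ → 77
order_id=4: ✗
order_id=5: ✗
order_id=6: ✓ → 329
order_id=7: ✓ → 548
order_id=8: ✗
order_id=9: ✗
order_id=10: ✓ → 63
order_id=11: ✗
order_id=12: ✓ → 559
priority_sum = 494 + 77 + 329 + 548 + 63 + 559 = 2070

2070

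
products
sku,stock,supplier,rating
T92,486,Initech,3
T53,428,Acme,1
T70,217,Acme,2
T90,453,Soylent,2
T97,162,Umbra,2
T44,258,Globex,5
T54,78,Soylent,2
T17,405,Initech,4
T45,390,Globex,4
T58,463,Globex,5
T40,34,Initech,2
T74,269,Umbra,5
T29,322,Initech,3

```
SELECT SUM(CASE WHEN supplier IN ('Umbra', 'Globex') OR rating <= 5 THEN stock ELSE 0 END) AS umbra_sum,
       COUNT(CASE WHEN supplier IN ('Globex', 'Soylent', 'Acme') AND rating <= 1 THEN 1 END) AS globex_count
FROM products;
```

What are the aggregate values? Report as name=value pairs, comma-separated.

[umbra_sum: supplier IN ('Umbra', 'Globex') OR rating <= 5]
sku=T92: ✓ → 486
sku=T53: ✓ → 428
sku=T70: ✓ → 217
sku=T90: ✓ → 453
sku=T97: ✓ → 162
sku=T44: ✓ → 258
sku=T54: ✓ → 78
sku=T17: ✓ → 405
sku=T45: ✓ → 390
sku=T58: ✓ → 463
sku=T40: ✓ → 34
sku=T74: ✓ → 269
sku=T29: ✓ → 322
umbra_sum = 486 + 428 + 217 + 453 + 162 + 258 + 78 + 405 + 390 + 463 + 34 + 269 + 322 = 3965
—
[globex_count: supplier IN ('Globex', 'Soylent', 'Acme') AND rating <= 1]
sku=T92: ✗
sku=T53: ✓ → 1
sku=T70: ✗
sku=T90: ✗
sku=T97: ✗
sku=T44: ✗
sku=T54: ✗
sku=T17: ✗
sku=T45: ✗
sku=T58: ✗
sku=T40: ✗
sku=T74: ✗
sku=T29: ✗
globex_count = COUNT(1) = 1

umbra_sum=3965, globex_count=1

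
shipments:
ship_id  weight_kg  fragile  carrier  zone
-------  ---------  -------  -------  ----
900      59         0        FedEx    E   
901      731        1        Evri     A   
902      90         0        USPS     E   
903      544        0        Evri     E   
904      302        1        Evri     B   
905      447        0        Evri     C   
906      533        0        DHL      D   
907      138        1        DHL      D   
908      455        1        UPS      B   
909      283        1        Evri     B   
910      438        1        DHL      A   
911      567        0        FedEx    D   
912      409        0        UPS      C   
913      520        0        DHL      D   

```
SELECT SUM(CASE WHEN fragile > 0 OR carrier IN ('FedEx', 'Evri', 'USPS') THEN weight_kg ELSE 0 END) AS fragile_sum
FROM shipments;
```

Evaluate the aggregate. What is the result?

4054

ship_id=900: ✓ → 59
ship_id=901: ✓ → 731
ship_id=902: ✓ → 90
ship_id=903: ✓ → 544
ship_id=904: ✓ → 302
ship_id=905: ✓ → 447
ship_id=906: ✗
ship_id=907: ✓ → 138
ship_id=908: ✓ → 455
ship_id=909: ✓ → 283
ship_id=910: ✓ → 438
ship_id=911: ✓ → 567
ship_id=912: ✗
ship_id=913: ✗
fragile_sum = 59 + 731 + 90 + 544 + 302 + 447 + 138 + 455 + 283 + 438 + 567 = 4054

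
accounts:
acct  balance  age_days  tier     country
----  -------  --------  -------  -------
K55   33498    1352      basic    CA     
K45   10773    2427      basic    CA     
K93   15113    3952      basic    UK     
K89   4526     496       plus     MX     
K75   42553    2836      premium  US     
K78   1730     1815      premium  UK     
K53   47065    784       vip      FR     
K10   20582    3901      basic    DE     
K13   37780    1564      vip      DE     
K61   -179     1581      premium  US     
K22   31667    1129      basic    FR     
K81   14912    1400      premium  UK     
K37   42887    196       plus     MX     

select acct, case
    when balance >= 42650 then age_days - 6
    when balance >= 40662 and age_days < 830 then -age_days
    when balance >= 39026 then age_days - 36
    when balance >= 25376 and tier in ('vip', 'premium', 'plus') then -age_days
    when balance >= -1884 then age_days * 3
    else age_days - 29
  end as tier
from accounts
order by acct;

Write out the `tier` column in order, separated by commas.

11703, -1564, 3387, 190, 7281, 778, 4056, 4743, 2800, 5445, 4200, 1488, 11856

acct=K10: balance >= -1884 → 11703
acct=K13: balance >= 25376 and tier in ('vip', 'premium', 'plus') → -1564
acct=K22: balance >= -1884 → 3387
acct=K37: balance >= 42650 → 190
acct=K45: balance >= -1884 → 7281
acct=K53: balance >= 42650 → 778
acct=K55: balance >= -1884 → 4056
acct=K61: balance >= -1884 → 4743
acct=K75: balance >= 39026 → 2800
acct=K78: balance >= -1884 → 5445
acct=K81: balance >= -1884 → 4200
acct=K89: balance >= -1884 → 1488
acct=K93: balance >= -1884 → 11856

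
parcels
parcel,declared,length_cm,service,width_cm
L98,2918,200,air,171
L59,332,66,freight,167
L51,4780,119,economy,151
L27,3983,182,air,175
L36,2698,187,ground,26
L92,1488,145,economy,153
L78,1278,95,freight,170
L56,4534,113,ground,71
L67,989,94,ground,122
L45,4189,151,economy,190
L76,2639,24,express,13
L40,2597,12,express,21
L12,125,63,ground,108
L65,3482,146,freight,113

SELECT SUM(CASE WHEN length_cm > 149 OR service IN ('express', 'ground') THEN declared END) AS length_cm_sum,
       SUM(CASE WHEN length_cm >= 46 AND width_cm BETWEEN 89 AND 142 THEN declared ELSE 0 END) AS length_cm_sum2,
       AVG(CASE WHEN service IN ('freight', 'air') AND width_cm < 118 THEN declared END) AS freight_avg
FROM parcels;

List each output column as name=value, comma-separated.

[length_cm_sum: length_cm > 149 OR service IN ('express', 'ground')]
parcel=L98: ✓ → 2918
parcel=L59: ✗
parcel=L51: ✗
parcel=L27: ✓ → 3983
parcel=L36: ✓ → 2698
parcel=L92: ✗
parcel=L78: ✗
parcel=L56: ✓ → 4534
parcel=L67: ✓ → 989
parcel=L45: ✓ → 4189
parcel=L76: ✓ → 2639
parcel=L40: ✓ → 2597
parcel=L12: ✓ → 125
parcel=L65: ✗
length_cm_sum = 2918 + 3983 + 2698 + 4534 + 989 + 4189 + 2639 + 2597 + 125 = 24672
—
[length_cm_sum2: length_cm >= 46 AND width_cm BETWEEN 89 AND 142]
parcel=L98: ✗
parcel=L59: ✗
parcel=L51: ✗
parcel=L27: ✗
parcel=L36: ✗
parcel=L92: ✗
parcel=L78: ✗
parcel=L56: ✗
parcel=L67: ✓ → 989
parcel=L45: ✗
parcel=L76: ✗
parcel=L40: ✗
parcel=L12: ✓ → 125
parcel=L65: ✓ → 3482
length_cm_sum2 = 989 + 125 + 3482 = 4596
—
[freight_avg: service IN ('freight', 'air') AND width_cm < 118]
parcel=L98: ✗
parcel=L59: ✗
parcel=L51: ✗
parcel=L27: ✗
parcel=L36: ✗
parcel=L92: ✗
parcel=L78: ✗
parcel=L56: ✗
parcel=L67: ✗
parcel=L45: ✗
parcel=L76: ✗
parcel=L40: ✗
parcel=L12: ✗
parcel=L65: ✓ → 3482
freight_avg = 3482

length_cm_sum=24672, length_cm_sum2=4596, freight_avg=3482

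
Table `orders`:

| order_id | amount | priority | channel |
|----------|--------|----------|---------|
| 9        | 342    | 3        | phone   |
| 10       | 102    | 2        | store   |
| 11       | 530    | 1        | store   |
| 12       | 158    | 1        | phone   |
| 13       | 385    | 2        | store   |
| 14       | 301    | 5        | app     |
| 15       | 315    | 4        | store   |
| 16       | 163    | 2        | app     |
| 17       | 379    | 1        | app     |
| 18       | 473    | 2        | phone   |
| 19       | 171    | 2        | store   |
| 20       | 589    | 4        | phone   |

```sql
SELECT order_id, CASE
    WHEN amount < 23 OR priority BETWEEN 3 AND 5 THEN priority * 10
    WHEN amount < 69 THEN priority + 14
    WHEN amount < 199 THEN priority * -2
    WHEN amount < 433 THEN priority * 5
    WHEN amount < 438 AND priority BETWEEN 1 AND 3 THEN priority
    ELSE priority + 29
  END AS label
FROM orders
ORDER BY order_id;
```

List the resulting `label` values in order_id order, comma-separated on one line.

30, -4, 30, -2, 10, 50, 40, -4, 5, 31, -4, 40

order_id=9: amount < 23 OR priority BETWEEN 3 AND 5 → 30
order_id=10: amount < 199 → -4
order_id=11: ELSE → 30
order_id=12: amount < 199 → -2
order_id=13: amount < 433 → 10
order_id=14: amount < 23 OR priority BETWEEN 3 AND 5 → 50
order_id=15: amount < 23 OR priority BETWEEN 3 AND 5 → 40
order_id=16: amount < 199 → -4
order_id=17: amount < 433 → 5
order_id=18: ELSE → 31
order_id=19: amount < 199 → -4
order_id=20: amount < 23 OR priority BETWEEN 3 AND 5 → 40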